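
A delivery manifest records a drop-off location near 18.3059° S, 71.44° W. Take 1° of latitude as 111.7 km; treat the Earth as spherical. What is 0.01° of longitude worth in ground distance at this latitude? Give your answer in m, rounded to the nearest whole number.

1060 m

0.01° of longitude at 18.3059° is 0.01 × 111700 × cos 18.3059° ≈ 0.01 × 106047 = 1060.47 m.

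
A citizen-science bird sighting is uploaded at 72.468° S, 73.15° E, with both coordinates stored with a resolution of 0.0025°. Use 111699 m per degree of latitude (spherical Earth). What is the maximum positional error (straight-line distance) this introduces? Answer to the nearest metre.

146 metres

With a 0.0025° grid the true value lies within half a step, ±0.0025°/2 = ±0.00125°, of the stored one.
Latitude error → 0.00125 × 111699 = 139.624 m along the meridian.
E–W at 72.468°: 0.00125° × 111699 × cos 72.468° = 0.00125 × 111699 × 0.3012 ≈ 42.06 m.
Combining orthogonally: (139.624² + 42.06²)^½ ≈ 145.821 m.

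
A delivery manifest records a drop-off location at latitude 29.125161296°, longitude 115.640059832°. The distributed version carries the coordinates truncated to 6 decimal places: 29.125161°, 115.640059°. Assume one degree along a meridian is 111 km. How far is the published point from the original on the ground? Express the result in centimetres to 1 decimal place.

8.7 centimetres

Δlat = 29.125161296 − 29.125161 = +0.000000296°; Δlon = 115.640059832 − 115.640059 = +0.000000832°.
N–S: 0.000000296° × 111000 m/° = 0.032856 m.
E–W at 29.1252°: 0.000000832° × 111000 × cos 29.1252° = 0.000000832 × 111000 × 0.8736 ≈ 0.0806749 m.
Hypotenuse of the two orthogonal shifts: √(0.032856² + 0.0806749²) = 0.0871089 m.
That is 0.0871089 m = 8.7109 cm.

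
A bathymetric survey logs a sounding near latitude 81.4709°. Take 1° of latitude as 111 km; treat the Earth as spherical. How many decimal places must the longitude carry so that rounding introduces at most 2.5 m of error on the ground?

At 81.4709° one degree of longitude covers 111000 × cos 81.4709° ≈ 111000 × 0.1483 ≈ 16462.6 m.
With N decimal places the half-ulp bound is 0.5·10⁻ᴺ°, or 0.5·10⁻ᴺ × 16462.6 m on the ground.
Setting 8231.3 × 10⁻ᴺ ≤ 2.5 gives 10ᴺ ≥ 3293, i.e. N ≥ 3.52.
At 3 places the error can reach 8.23 m, but 4 places keeps it to 0.823 m.

4 decimal places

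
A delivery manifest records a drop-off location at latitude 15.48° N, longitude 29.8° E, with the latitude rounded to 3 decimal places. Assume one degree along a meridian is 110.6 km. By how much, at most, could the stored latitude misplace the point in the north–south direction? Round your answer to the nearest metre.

55 metres

Rounding to 3 decimal places leaves the latitude within ±0.0005° of the true value.
North–south distance: 0.0005° × 110600 m/° = 55.3 m.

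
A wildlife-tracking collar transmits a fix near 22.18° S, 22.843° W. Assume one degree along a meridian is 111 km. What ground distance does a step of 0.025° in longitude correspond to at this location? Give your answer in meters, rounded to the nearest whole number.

One degree of longitude here spans 111000 × cos 22.18° = 111000 × 0.9260 ≈ 102786 m; 0.025° of that is 2569.66 m.

2570 meters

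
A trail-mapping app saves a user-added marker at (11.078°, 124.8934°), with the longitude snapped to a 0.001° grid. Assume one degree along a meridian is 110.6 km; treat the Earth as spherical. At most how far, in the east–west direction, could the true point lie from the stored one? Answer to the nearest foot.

With a 0.001° grid the true value lies within half a step, ±0.001°/2 = ±0.0005°, of the stored one.
Parallels shrink by cos φ, so at 11.078° a degree of longitude is 110600 × 0.9814 ≈ 108539 m.
Maximum E–W displacement: 0.0005 × 108539 = 54.2696 m.
Converting: 54.2696 m × 3.2808 ft/m ≈ 178.05 ft.

178 feet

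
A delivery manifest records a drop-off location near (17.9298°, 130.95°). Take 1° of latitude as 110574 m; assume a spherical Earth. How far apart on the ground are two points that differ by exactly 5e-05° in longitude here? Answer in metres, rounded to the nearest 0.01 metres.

One degree of longitude here spans 110574 × cos 17.9298° = 110574 × 0.9514 ≈ 105204 m; 5e-05° of that is 5.2602 m.

5.26 metres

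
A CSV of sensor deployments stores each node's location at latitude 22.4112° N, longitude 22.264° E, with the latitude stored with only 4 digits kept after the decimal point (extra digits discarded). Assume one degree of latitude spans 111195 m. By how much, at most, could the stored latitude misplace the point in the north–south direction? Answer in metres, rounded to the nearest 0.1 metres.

11.1 metres

Truncating at 4 decimal places can drop up to a full unit in the last place, so the latitude may be off by as much as 0.0001°.
Along the meridian that is 0.0001° × 111195 m/° = 11.1195 m.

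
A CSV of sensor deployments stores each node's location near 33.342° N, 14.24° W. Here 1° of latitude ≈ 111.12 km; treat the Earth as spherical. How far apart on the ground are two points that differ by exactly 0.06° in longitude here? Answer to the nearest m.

At 33.342° a degree of longitude is 111120 × cos 33.342° ≈ 92830.2 m, so 0.06° corresponds to 5569.81 m.

5570 m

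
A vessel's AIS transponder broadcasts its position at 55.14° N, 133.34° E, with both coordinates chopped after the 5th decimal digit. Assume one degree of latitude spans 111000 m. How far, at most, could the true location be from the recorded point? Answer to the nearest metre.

Truncating at 5 decimal places can drop up to a full unit in the last place, so each coordinate may be off by as much as 1e-05°.
North–south component: 1e-05° × 111000 = 1.11 m.
Longitude error → 1e-05 × 111000 × cos 55.14° = 1e-05 × 111000 × 0.5716 ≈ 0.634446 m.
The two errors are perpendicular, so the maximum displacement is √(1.11² + 0.634446²) ≈ 1.27852 m.

1 metres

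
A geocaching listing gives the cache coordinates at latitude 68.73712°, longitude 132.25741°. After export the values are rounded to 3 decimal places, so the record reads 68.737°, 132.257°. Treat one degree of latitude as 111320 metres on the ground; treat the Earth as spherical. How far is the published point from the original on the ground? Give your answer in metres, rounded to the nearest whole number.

21 metres

Δlat = 68.73712 − 68.737 = +0.00012°; Δlon = 132.25741 − 132.257 = +0.00041°.
North–south shift: 0.00012 × 111320 = 13.3584 m.
E–W at 68.737°: 0.00041° × 111320 × cos 68.737° = 0.00041 × 111320 × 0.3626 ≈ 16.5518 m.
Hypotenuse of the two orthogonal shifts: √(13.3584² + 16.5518²) = 21.2699 m.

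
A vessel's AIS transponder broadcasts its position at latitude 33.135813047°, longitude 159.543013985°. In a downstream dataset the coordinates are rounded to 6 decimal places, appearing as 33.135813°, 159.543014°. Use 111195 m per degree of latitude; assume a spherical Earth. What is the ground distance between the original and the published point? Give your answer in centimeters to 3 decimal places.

0.541 centimeters

The latitude changed by +0.000000047° and the longitude by -0.000000015°.
N–S: 0.000000047° × 111195 m/° = 0.00522617 m.
East–west at this latitude: -0.000000015° × 111195 × cos 33.1358° ≈ -0.000000015 × 93112.2 = -0.00139668 m.
Combined displacement = (0.00522617² + 0.00139668²)^½ ≈ 0.00540958 m.
That is 0.00540958 m = 0.54096 cm.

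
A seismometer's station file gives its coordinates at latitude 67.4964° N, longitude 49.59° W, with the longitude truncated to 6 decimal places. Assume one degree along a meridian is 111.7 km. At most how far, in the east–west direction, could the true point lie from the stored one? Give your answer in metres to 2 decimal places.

0.04 metres

Truncating at 6 decimal places can drop up to a full unit in the last place, so the longitude may be off by as much as 1e-06°.
At latitude 67.4964° a degree of longitude spans 111700 m × cos 67.4964° = 111700 × 0.3827 ≈ 42752.2 m.
Maximum E–W displacement: 1e-06 × 42752.2 = 0.0427522 m.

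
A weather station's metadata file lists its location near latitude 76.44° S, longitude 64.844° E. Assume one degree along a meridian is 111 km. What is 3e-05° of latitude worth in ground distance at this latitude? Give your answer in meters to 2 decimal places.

Along a meridian 3e-05° is 3e-05 × 111000 = 3.33 m.

3.33 meters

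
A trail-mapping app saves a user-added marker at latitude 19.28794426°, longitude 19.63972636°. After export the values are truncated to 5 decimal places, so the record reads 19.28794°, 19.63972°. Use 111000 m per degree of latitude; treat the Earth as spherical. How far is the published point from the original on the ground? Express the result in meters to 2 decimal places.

0.82 meters

The latitude changed by +0.00000426° and the longitude by +0.00000636°.
North–south shift: 0.00000426 × 111000 = 0.47286 m.
E–W at 19.2879°: 0.00000636° × 111000 × cos 19.2879° = 0.00000636 × 111000 × 0.9439 ≈ 0.666335 m.
Combined displacement = (0.47286² + 0.666335²)^½ ≈ 0.817067 m.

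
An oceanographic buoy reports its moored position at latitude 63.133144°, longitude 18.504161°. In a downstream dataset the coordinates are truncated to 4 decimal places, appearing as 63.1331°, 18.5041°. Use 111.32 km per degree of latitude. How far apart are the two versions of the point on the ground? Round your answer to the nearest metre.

Δlat = 63.133144 − 63.1331 = +0.000044°; Δlon = 18.504161 − 18.5041 = +0.000061°.
North–south shift: 0.000044 × 111320 = 4.89808 m.
E–W at 63.1331°: 0.000061° × 111320 × cos 63.1331° = 0.000061 × 111320 × 0.4519 ≈ 3.06877 m.
Combined displacement = (4.89808² + 3.06877²)^½ ≈ 5.78001 m.

6 metres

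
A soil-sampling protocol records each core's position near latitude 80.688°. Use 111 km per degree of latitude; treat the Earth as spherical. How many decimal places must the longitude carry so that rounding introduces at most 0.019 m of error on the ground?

6 decimal places

At 80.688° one degree of longitude covers 111000 × cos 80.688° ≈ 111000 × 0.1618 ≈ 17961 m.
N decimal places → at most half a unit in the last place, 0.5 × 10⁻ᴺ° = 17961/2 × 10⁻ᴺ m.
Need 0.5 × 17961 × 10⁻ᴺ ≤ 0.019 → 10⁻ᴺ ≤ 2.116e-06, so N ≥ 5.67.
N = 5 would give 0.0898 m (too coarse); N = 6 gives 0.00898 m ≤ 0.019 m.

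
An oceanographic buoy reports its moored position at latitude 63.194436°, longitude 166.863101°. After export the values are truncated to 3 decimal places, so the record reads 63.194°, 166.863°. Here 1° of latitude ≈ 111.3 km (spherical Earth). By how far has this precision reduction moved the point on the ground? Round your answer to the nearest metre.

49 metres

Δlat = 63.194436 − 63.194 = +0.000436°; Δlon = 166.863101 − 166.863 = +0.000101°.
North–south shift: 0.000436 × 111300 = 48.5268 m.
East–west at this latitude: 0.000101° × 111300 × cos 63.194° ≈ 0.000101 × 50193.1 = 5.0695 m.
Hypotenuse of the two orthogonal shifts: √(48.5268² + 5.0695²) = 48.7909 m.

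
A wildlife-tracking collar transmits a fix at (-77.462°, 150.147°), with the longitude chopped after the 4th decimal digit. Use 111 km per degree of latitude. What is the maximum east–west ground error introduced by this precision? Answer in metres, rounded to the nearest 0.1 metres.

Truncating at 4 decimal places can drop up to a full unit in the last place, so the longitude may be off by as much as 0.0001°.
Parallels shrink by cos φ, so at 77.462° a degree of longitude is 111000 × 0.2171 ≈ 24096.7 m.
So at most 0.0001° × 24096.7 ≈ 2.40967 m east–west.

2.4 metres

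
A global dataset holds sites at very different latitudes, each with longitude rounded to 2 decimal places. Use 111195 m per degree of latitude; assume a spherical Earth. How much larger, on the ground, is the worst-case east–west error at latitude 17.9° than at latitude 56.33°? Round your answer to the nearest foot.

Rounding to 2 decimal places leaves the longitude within ±0.005° of the true value.
At 17.9°: 0.005° × 111195 × cos 17.9° = 0.005 × 111195 × 0.9516 ≈ 529.06 m.
At 56.33°: 0.005° × 111195 × cos 56.33° = 0.005 × 111195 × 0.5544 ≈ 308.24 m.
Difference: 529.06 − 308.24 = 220.83 m.
Converting: 220.825 m × 3.2808 ft/m ≈ 724.49 ft.

724 feet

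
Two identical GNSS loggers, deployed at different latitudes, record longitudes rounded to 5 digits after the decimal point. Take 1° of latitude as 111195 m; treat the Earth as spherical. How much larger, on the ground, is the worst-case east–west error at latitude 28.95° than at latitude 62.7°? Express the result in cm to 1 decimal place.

Rounding to 5 decimal places leaves the longitude within ±5e-06° of the true value.
At 28.95°: 5e-06° × 111195 × cos 28.95° = 5e-06 × 111195 × 0.8750 ≈ 0.4865 m.
At 62.7°: 5e-06° × 111195 × cos 62.7° = 5e-06 × 111195 × 0.4586 ≈ 0.255 m.
So the lower-latitude error exceeds the higher by 0.4865 − 0.255 = 0.2315 m.
That is 0.231504 m = 23.15 cm.

23.2 cm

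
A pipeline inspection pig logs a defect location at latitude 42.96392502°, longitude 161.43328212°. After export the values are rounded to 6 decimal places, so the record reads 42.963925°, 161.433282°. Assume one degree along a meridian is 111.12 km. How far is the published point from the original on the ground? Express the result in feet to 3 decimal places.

The latitude changed by +0.00000002° and the longitude by +0.00000012°.
N–S: 0.00000002° × 111120 m/° = 0.0022224 m.
East–west at this latitude: 0.00000012° × 111120 × cos 42.9639° ≈ 0.00000012 × 81315.7 = 0.00975789 m.
Combined displacement = (0.0022224² + 0.00975789²)^½ ≈ 0.0100078 m.
In feet: 0.0100078 m ÷ 0.3048 ≈ 0.032834 ft.

0.033 feet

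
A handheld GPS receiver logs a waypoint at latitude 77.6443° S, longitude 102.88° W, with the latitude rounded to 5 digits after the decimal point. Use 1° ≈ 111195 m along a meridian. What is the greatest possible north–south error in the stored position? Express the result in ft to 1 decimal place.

Rounding to 5 decimal places leaves the latitude within ±5e-06° of the true value.
Along the meridian that is 5e-06° × 111195 m/° = 0.555975 m.
Converting: 0.555975 m × 3.2808 ft/m ≈ 1.8241 ft.

1.8 ft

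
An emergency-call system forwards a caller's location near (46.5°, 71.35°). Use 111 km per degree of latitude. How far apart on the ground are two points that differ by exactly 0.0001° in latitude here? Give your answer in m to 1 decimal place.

11.1 m

0.0001° × 111000 m/° = 11.1 m.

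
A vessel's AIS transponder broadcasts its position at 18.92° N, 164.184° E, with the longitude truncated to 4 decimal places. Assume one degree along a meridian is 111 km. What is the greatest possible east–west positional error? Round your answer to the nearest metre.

Truncating at 4 decimal places can drop up to a full unit in the last place, so the longitude may be off by as much as 0.0001°.
At latitude 18.92° a degree of longitude spans 111000 m × cos 18.92° = 111000 × 0.9460 ≈ 105003 m.
Maximum E–W displacement: 0.0001 × 105003 = 10.5003 m.

11 metres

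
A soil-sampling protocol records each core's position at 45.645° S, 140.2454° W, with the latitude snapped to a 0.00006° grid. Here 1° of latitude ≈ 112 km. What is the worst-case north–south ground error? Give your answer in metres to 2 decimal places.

3.36 metres

With a 0.00006° grid the true value lies within half a step, ±0.00006°/2 = ±3e-05°, of the stored one.
So the N–S error is at most 3e-05 × 112000 = 3.36 m.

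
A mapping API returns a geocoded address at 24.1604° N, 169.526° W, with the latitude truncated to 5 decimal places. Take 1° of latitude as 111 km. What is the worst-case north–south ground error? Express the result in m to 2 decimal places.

1.11 m

Truncating at 5 decimal places can drop up to a full unit in the last place, so the latitude may be off by as much as 1e-05°.
Along the meridian that is 1e-05° × 111000 m/° = 1.11 m.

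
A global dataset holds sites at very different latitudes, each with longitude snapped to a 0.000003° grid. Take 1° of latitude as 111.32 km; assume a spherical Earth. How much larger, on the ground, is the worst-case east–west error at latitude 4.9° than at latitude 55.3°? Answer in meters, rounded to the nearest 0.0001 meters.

With a 0.000003° grid the true value lies within half a step, ±0.000003°/2 = ±1.5e-06°, of the stored one.
At 4.9°: 1.5e-06° × 111320 × cos 4.9° = 1.5e-06 × 111320 × 0.9963 ≈ 0.16637 m.
At 55.3°: 1.5e-06° × 111320 × cos 55.3° = 1.5e-06 × 111320 × 0.5693 ≈ 0.095058 m.
So the lower-latitude error exceeds the higher by 0.16637 − 0.095058 = 0.071311 m.

0.0713 meters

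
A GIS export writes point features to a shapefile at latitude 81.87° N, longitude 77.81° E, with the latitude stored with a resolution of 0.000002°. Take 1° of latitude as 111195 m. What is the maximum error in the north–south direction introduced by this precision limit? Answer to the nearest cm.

11 cm

With a 0.000002° grid the true value lies within half a step, ±0.000002°/2 = ±1e-06°, of the stored one.
North–south distance: 1e-06° × 111195 m/° = 0.111195 m.
That is 0.111195 m = 11.119 cm.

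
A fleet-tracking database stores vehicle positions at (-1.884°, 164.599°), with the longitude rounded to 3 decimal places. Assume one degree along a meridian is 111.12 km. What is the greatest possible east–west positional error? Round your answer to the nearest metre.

56 metres

Rounding to 3 decimal places leaves the longitude within ±0.0005° of the true value.
Parallels shrink by cos φ, so at 1.884° a degree of longitude is 111120 × 0.9995 ≈ 111060 m.
Maximum E–W displacement: 0.0005 × 111060 = 55.53 m.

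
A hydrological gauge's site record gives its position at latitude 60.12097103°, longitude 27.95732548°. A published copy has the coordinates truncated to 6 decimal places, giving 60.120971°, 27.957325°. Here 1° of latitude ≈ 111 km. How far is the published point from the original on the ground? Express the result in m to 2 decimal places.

0.03 m

The latitude changed by +0.00000003° and the longitude by +0.00000048°.
North–south shift: 0.00000003 × 111000 = 0.00333 m.
East–west at this latitude: 0.00000048° × 111000 × cos 60.121° ≈ 0.00000048 × 55296.9 = 0.0265425 m.
Hypotenuse of the two orthogonal shifts: √(0.00333² + 0.0265425²) = 0.0267506 m.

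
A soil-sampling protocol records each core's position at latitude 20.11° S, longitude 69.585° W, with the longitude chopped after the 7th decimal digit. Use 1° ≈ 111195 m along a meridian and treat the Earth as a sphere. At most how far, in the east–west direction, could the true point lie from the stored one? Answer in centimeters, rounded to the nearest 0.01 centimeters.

1.04 centimeters

Truncating at 7 decimal places can drop up to a full unit in the last place, so the longitude may be off by as much as 1e-07°.
Parallels shrink by cos φ, so at 20.11° a degree of longitude is 111195 × 0.9390 ≈ 104416 m.
So at most 1e-07° × 104416 ≈ 0.0104416 m east–west.
That is 0.0104416 m = 1.0442 cm.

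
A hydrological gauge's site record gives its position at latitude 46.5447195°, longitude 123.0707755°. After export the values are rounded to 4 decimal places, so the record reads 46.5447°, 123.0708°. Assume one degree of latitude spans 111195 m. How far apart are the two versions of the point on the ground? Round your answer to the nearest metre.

Δlat = 46.5447195 − 46.5447 = +0.0000195°; Δlon = 123.0707755 − 123.0708 = -0.0000245°.
N–S: 0.0000195° × 111195 m/° = 2.1683 m.
E–W at 46.5447°: -0.0000245° × 111195 × cos 46.5447° = -0.0000245 × 111195 × 0.6878 ≈ -1.87373 m.
Distance: √(2.1683² + 1.87373²) ≈ 2.86573 m.

3 metres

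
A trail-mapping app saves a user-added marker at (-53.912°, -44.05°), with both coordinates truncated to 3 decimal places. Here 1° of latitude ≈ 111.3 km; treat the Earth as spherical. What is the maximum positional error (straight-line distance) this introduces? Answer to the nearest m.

129 m

Truncating at 3 decimal places can drop up to a full unit in the last place, so each coordinate may be off by as much as 0.001°.
N–S: 0.001° × 111300 m/° = 111.3 m.
E–W at 53.912°: 0.001° × 111300 × cos 53.912° = 0.001 × 111300 × 0.5890 ≈ 65.5587 m.
Combining orthogonally: (111.3² + 65.5587²)^½ ≈ 129.173 m.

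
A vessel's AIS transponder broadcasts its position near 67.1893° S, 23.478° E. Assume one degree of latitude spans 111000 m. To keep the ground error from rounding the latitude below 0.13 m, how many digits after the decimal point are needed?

6

One degree of latitude covers 111000 m.
With N decimal places the half-ulp bound is 0.5·10⁻ᴺ°, or 0.5·10⁻ᴺ × 111000 m on the ground.
Setting 55500 × 10⁻ᴺ ≤ 0.13 gives 10ᴺ ≥ 4.269e+05, i.e. N ≥ 5.63.
At 5 places the error can reach 0.555 m, but 6 places keeps it to 0.0555 m.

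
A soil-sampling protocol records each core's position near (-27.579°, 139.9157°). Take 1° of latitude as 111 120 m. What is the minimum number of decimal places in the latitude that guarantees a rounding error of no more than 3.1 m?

One degree of latitude covers 111120 m.
With N decimal places the half-ulp bound is 0.5·10⁻ᴺ°, or 0.5·10⁻ᴺ × 111120 m on the ground.
Setting 55560 × 10⁻ᴺ ≤ 3.1 gives 10ᴺ ≥ 1.792e+04, i.e. N ≥ 4.25.
N = 4 would give 5.56 m (too coarse); N = 5 gives 0.556 m ≤ 3.1 m.

5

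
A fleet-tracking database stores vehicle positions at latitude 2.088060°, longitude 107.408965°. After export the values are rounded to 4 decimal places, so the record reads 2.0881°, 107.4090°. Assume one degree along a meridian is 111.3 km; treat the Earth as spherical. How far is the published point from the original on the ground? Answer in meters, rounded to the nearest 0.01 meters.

The latitude changed by -0.000040° and the longitude by -0.000035°.
North–south shift: -0.000040 × 111300 = -4.452 m.
East–west at this latitude: -0.000035° × 111300 × cos 2.0881° ≈ -0.000035 × 111226 = -3.89291 m.
Distance: √(4.452² + 3.89291²) ≈ 5.91397 m.

5.91 meters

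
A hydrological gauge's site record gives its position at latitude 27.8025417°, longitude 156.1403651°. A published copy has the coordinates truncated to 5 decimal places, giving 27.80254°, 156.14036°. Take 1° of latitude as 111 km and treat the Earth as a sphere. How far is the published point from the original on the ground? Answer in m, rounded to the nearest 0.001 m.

0.535 m

Δlat = 27.8025417 − 27.80254 = +0.0000017°; Δlon = 156.1403651 − 156.14036 = +0.0000051°.
N–S: 0.0000017° × 111000 m/° = 0.1887 m.
East–west at this latitude: 0.0000051° × 111000 × cos 27.8025° ≈ 0.0000051 × 98186.2 = 0.50075 m.
Distance: √(0.1887² + 0.50075²) ≈ 0.535124 m.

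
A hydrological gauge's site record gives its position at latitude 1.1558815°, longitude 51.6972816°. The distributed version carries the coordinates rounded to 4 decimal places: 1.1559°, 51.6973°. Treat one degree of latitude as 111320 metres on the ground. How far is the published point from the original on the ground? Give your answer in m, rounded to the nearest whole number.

Δlat = 1.1558815 − 1.1559 = -0.0000185°; Δlon = 51.6972816 − 51.6973 = -0.0000184°.
North–south shift: -0.0000185 × 111320 = -2.05942 m.
E–W at 1.1559°: -0.0000184° × 111320 × cos 1.1559° = -0.0000184 × 111320 × 0.9998 ≈ -2.04787 m.
Combined displacement = (2.05942² + 2.04787²)^½ ≈ 2.9043 m.

3 m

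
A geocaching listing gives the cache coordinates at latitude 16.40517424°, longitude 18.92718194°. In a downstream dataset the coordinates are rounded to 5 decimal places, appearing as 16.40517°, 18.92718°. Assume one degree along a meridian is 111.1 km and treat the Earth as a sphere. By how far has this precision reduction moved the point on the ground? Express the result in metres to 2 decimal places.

0.51 metres

Δlat = 16.40517424 − 16.40517 = +0.00000424°; Δlon = 18.92718194 − 18.92718 = +0.00000194°.
North–south shift: 0.00000424 × 111100 = 0.471064 m.
East–west at this latitude: 0.00000194° × 111100 × cos 16.4052° ≈ 0.00000194 × 106577 = 0.206759 m.
Combined displacement = (0.471064² + 0.206759²)^½ ≈ 0.514442 m.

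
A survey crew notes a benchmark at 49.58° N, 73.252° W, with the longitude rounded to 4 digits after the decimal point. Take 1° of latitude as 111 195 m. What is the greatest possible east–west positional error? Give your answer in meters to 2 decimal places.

Rounding to 4 decimal places leaves the longitude within ±5e-05° of the true value.
Parallels shrink by cos φ, so at 49.58° a degree of longitude is 111195 × 0.6484 ≈ 72097.2 m.
Maximum E–W displacement: 5e-05 × 72097.2 = 3.60486 m.

3.60 meters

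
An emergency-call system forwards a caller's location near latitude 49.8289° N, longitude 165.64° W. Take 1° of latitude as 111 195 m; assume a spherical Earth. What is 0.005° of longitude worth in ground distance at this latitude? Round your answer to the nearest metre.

359 metres

At 49.8289° a degree of longitude is 111195 × cos 49.8289° ≈ 71728.8 m, so 0.005° corresponds to 358.644 m.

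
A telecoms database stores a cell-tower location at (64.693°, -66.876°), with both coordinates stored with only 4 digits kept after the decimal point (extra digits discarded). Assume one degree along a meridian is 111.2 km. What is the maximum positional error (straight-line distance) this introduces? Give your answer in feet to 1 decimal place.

Truncating at 4 decimal places can drop up to a full unit in the last place, so each coordinate may be off by as much as 0.0001°.
North–south component: 0.0001° × 111200 = 11.12 m.
East–west component at 64.693°: 0.0001° × 111200 × cos 64.693° ≈ 0.0001 × 47534.5 ≈ 4.75345 m.
The two errors are perpendicular, so the maximum displacement is √(11.12² + 4.75345²) ≈ 12.0934 m.
Converting: 12.0934 m × 3.2808 ft/m ≈ 39.676 ft.

39.7 feet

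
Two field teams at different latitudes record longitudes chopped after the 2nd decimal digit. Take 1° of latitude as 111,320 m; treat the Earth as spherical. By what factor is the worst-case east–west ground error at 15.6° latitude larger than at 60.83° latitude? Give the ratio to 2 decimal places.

Truncating at 2 decimal places can drop up to a full unit in the last place, so the longitude may be off by as much as 0.01°.
Error at 15.6° = 0.01° × 111320 × cos 15.6° ≈ 1113.2 × 0.9632 = 1072.2 m.
Error at 60.83° = 0.01° × 111320 × cos 60.83° ≈ 1113.2 × 0.4874 = 542.58 m.
The ratio reduces to cos 15.6° / cos 60.83° = 0.9632/0.4874 ≈ 1.9761.

1.98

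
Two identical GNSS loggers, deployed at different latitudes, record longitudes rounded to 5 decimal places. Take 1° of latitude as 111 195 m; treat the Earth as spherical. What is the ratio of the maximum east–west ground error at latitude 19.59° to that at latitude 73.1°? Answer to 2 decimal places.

Rounding to 5 decimal places leaves the longitude within ±5e-06° of the true value.
Error at 19.59° = 5e-06° × 111195 × cos 19.59° ≈ 0.55597 × 0.9421 = 0.52379 m.
Error at 73.1° = 5e-06° × 111195 × cos 73.1° ≈ 0.55597 × 0.2907 = 0.16162 m.
Ratio: 0.52379 / 0.16162 = cos 19.59° / cos 73.1° ≈ 3.2408.

3.24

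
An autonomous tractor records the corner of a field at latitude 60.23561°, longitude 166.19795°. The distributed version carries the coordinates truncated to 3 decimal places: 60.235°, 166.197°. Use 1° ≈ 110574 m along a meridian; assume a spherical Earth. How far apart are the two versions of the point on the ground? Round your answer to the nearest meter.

85 meters

The latitude changed by +0.00061° and the longitude by +0.00095°.
N–S: 0.00061° × 110574 m/° = 67.4501 m.
E–W at 60.235°: 0.00095° × 110574 × cos 60.235° = 0.00095 × 110574 × 0.4964 ≈ 52.1491 m.
Hypotenuse of the two orthogonal shifts: √(67.4501² + 52.1491²) = 85.2587 m.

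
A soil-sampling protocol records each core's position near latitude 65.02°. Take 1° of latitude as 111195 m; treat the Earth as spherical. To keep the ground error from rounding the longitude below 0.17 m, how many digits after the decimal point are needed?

At 65.02° one degree of longitude covers 111195 × cos 65.02° ≈ 111195 × 0.4223 ≈ 46957.9 m.
N decimal places → at most half a unit in the last place, 0.5 × 10⁻ᴺ° = 46957.9/2 × 10⁻ᴺ m.
Setting 23478.9 × 10⁻ᴺ ≤ 0.17 gives 10ᴺ ≥ 1.381e+05, i.e. N ≥ 5.14.
At 5 places the error can reach 0.235 m, but 6 places keeps it to 0.0235 m.

6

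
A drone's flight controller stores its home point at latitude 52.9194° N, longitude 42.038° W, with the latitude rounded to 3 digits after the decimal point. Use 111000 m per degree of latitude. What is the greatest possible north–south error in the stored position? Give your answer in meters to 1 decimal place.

55.5 meters

Rounding to 3 decimal places leaves the latitude within ±0.0005° of the true value.
Along the meridian that is 0.0005° × 111000 m/° = 55.5 m.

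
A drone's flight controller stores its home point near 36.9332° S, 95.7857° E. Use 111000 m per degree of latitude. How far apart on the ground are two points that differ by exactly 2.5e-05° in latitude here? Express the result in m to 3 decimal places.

2.775 m

Along a meridian 2.5e-05° is 2.5e-05 × 111000 = 2.775 m.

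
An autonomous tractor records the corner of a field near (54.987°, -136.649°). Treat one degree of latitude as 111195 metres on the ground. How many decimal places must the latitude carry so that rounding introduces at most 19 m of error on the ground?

One degree of latitude covers 111195 m.
N decimal places → at most half a unit in the last place, 0.5 × 10⁻ᴺ° = 111195/2 × 10⁻ᴺ m.
Need 0.5 × 111195 × 10⁻ᴺ ≤ 19 → 10⁻ᴺ ≤ 3.417e-04, so N ≥ 3.47.
At 3 places the error can reach 55.6 m, but 4 places keeps it to 5.56 m.

4 decimal places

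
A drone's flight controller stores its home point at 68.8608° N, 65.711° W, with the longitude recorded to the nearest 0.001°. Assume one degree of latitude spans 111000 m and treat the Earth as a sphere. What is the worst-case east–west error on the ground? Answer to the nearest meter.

Rounding to 3 decimal places leaves the longitude within ±0.0005° of the true value.
One degree of longitude at 68.8608° is 111000 × cos 68.8608° ≈ 111000 × 0.3606 = 40030.5 m.
So at most 0.0005° × 40030.5 ≈ 20.0152 m east–west.

20 meters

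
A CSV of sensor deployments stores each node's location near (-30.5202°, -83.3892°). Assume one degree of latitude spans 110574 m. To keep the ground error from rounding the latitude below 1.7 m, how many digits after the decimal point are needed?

5 decimal places

One degree of latitude covers 110574 m.
Rounding to N decimal places gives at most 0.5 × 10⁻ᴺ degrees of error, i.e. 0.5 × 10⁻ᴺ × 110574 m.
Setting 55287 × 10⁻ᴺ ≤ 1.7 gives 10ᴺ ≥ 3.252e+04, i.e. N ≥ 4.51.
N = 4 would give 5.53 m (too coarse); N = 5 gives 0.553 m ≤ 1.7 m.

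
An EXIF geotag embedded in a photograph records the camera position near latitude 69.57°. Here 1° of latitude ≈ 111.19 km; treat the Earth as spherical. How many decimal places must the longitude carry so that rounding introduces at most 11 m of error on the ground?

At 69.57° one degree of longitude covers 111190 × cos 69.57° ≈ 111190 × 0.3491 ≈ 38812.3 m.
N decimal places → at most half a unit in the last place, 0.5 × 10⁻ᴺ° = 38812.3/2 × 10⁻ᴺ m.
Need 0.5 × 38812.3 × 10⁻ᴺ ≤ 11 → 10⁻ᴺ ≤ 5.668e-04, so N ≥ 3.25.
N = 3 would give 19.4 m (too coarse); N = 4 gives 1.94 m ≤ 11 m.

4 decimal places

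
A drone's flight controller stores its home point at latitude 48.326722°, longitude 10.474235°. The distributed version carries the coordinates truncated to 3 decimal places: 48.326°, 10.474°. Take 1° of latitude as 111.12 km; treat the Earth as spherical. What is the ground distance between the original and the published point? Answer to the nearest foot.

The latitude changed by +0.000722° and the longitude by +0.000235°.
North–south shift: 0.000722 × 111120 = 80.2286 m.
E–W at 48.326°: 0.000235° × 111120 × cos 48.326° = 0.000235 × 111120 × 0.6649 ≈ 17.3624 m.
Combined displacement = (80.2286² + 17.3624²)^½ ≈ 82.0859 m.
In feet: 82.0859 m ÷ 0.3048 ≈ 269.31 ft.

269 feet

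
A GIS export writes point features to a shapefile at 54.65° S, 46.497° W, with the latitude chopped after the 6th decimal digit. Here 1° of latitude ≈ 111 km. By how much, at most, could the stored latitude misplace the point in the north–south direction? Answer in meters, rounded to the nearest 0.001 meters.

0.111 meters

Truncating at 6 decimal places can drop up to a full unit in the last place, so the latitude may be off by as much as 1e-06°.
Along the meridian that is 1e-06° × 111000 m/° = 0.111 m.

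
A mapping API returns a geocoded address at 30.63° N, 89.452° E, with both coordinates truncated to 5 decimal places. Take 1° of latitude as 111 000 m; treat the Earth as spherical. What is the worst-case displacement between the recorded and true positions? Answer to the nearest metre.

Truncating at 5 decimal places can drop up to a full unit in the last place, so each coordinate may be off by as much as 1e-05°.
Latitude error → 1e-05 × 111000 = 1.11 m along the meridian.
E–W at 30.63°: 1e-05° × 111000 × cos 30.63° = 1e-05 × 111000 × 0.8605 ≈ 0.955128 m.
Worst case both components are at the extreme and orthogonal: √(1.11² + 0.955128²) ≈ 1.46437 m.

1 metres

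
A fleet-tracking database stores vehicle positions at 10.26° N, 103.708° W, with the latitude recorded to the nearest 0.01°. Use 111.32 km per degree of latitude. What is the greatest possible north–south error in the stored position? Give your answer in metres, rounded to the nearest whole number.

Rounding to 2 decimal places leaves the latitude within ±0.005° of the true value.
So the N–S error is at most 0.005 × 111320 = 556.6 m.

557 metres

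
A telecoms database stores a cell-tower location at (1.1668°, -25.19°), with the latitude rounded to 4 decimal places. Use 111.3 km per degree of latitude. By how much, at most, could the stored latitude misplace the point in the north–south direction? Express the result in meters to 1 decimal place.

5.6 meters

Rounding to 4 decimal places leaves the latitude within ±5e-05° of the true value.
Along the meridian that is 5e-05° × 111300 m/° = 5.565 m.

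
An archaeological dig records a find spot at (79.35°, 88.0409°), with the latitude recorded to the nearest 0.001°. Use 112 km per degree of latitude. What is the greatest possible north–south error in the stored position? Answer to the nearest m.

Rounding to 3 decimal places leaves the latitude within ±0.0005° of the true value.
Along the meridian that is 0.0005° × 112000 m/° = 56 m.

56 m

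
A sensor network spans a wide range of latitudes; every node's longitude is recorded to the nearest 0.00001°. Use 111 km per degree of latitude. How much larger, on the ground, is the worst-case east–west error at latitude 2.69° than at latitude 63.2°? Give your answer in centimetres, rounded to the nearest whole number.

Rounding to 5 decimal places leaves the longitude within ±5e-06° of the true value.
Error at 2.69° = 5e-06° × 111000 × cos 2.69° ≈ 0.555 × 0.9989 = 0.55439 m.
At 63.2°: 5e-06° × 111000 × cos 63.2° = 5e-06 × 111000 × 0.4509 ≈ 0.25024 m.
So the lower-latitude error exceeds the higher by 0.55439 − 0.25024 = 0.30415 m.
That is 0.304151 m = 30.415 cm.

30 centimetres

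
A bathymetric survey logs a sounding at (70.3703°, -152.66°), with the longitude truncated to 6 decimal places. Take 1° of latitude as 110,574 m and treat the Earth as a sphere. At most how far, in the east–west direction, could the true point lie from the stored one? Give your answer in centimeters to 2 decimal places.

Truncating at 6 decimal places can drop up to a full unit in the last place, so the longitude may be off by as much as 1e-06°.
At latitude 70.3703° a degree of longitude spans 110574 m × cos 70.3703° = 110574 × 0.3359 ≈ 37146.2 m.
East–west error: 1e-06° × 37146.2 m/° ≈ 0.0371462 m.
That is 0.0371462 m = 3.7146 cm.

3.71 centimeters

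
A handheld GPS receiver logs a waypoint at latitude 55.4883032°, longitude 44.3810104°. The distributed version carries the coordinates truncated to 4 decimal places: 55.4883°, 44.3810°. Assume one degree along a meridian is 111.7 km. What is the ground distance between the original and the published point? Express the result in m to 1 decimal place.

The latitude changed by +0.0000032° and the longitude by +0.0000104°.
N–S: 0.0000032° × 111700 m/° = 0.35744 m.
E–W at 55.4883°: 0.0000104° × 111700 × cos 55.4883° = 0.0000104 × 111700 × 0.5666 ≈ 0.658178 m.
Combined displacement = (0.35744² + 0.658178²)^½ ≈ 0.748974 m.

0.7 m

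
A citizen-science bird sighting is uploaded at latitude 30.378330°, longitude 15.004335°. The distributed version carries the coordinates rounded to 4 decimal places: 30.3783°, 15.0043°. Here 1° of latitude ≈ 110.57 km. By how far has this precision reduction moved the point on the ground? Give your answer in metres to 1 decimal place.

4.7 metres

The latitude changed by +0.000030° and the longitude by +0.000035°.
N–S: 0.000030° × 110570 m/° = 3.3171 m.
East–west at this latitude: 0.000035° × 110570 × cos 30.3783° ≈ 0.000035 × 95389.3 = 3.33863 m.
Distance: √(3.3171² + 3.33863²) ≈ 4.70633 m.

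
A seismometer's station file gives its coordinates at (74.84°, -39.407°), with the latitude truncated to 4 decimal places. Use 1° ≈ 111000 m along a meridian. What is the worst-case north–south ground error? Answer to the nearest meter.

11 meters

Truncating at 4 decimal places can drop up to a full unit in the last place, so the latitude may be off by as much as 0.0001°.
So the N–S error is at most 0.0001 × 111000 = 11.1 m.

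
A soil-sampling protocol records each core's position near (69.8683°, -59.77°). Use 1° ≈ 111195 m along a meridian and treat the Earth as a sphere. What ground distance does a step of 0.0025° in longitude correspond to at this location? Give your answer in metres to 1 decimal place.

95.7 metres

One degree of longitude here spans 111195 × cos 69.8683° = 111195 × 0.3442 ≈ 38271 m; 0.0025° of that is 95.6775 m.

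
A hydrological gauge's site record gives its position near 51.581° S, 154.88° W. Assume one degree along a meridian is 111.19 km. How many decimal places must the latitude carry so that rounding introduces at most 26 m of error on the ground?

One degree of latitude covers 111190 m.
N decimal places → at most half a unit in the last place, 0.5 × 10⁻ᴺ° = 111190/2 × 10⁻ᴺ m.
Setting 55595 × 10⁻ᴺ ≤ 26 gives 10ᴺ ≥ 2138, i.e. N ≥ 3.33.
So 4 decimal places suffice (5.56 m); 3 would allow up to 55.6 m.

4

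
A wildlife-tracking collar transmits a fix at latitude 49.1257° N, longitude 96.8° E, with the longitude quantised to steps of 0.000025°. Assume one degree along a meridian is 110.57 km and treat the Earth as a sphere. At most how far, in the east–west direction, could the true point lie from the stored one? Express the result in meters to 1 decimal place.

With a 0.000025° grid the true value lies within half a step, ±0.000025°/2 = ±1.25e-05°, of the stored one.
Parallels shrink by cos φ, so at 49.1257° a degree of longitude is 110570 × 0.6544 ≈ 72357.2 m.
East–west error: 1.25e-05° × 72357.2 m/° ≈ 0.904465 m.

0.9 meters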